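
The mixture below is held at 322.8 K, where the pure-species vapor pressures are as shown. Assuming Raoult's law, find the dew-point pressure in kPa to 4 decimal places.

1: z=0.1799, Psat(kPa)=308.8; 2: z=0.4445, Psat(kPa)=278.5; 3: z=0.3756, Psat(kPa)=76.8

At the dew point ψ → 1, so Σzᵢ/Kᵢ = 1 with Kᵢ = Pᵢˢᵃᵗ/P ⇒ 1/P = Σzᵢ/Pᵢˢᵃᵗ.
1/P = 0.1799/308.8 + 0.4445/278.5 + 0.3756/76.8 = 0.0070693 ⇒ P = 141.4577 kPa

Pdew = 141.4577 kPa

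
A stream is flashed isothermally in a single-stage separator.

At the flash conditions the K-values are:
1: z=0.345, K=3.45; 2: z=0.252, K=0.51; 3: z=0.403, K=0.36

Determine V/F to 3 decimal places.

V/F = 0.323

Material balance + equilibrium reduce to Σ zᵢ(Kᵢ−1)/(1+V/F(Kᵢ−1)) = 0.
g(0) = ΣzᵢKᵢ − 1 = 0.464 and g(1) = 1 − Σzᵢ/Kᵢ = -0.714, so a root lies in (0, 1).
Newton iteration, V/F⁰ = 0.62:
  V/F = 0.620: g = -0.2694, g' = -0.905 → V/F = 0.322
  V/F = 0.322: g = 0.0007, g' = -0.994 → V/F = 0.323
Converged at V/F = 0.323.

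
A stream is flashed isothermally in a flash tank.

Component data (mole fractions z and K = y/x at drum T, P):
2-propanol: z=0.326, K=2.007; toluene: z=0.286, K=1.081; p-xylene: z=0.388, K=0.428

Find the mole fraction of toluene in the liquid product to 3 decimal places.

x_toluene = 0.279

Iterate (Newton) starting at V/F = 0.5:
  V/F = 0.500: g = -0.0702, g' = -0.397 → V/F = 0.323
  V/F = 0.323: g = -0.0020, g' = -0.381 → V/F = 0.318
Converged at V/F = 0.318.
Compositions from xᵢ = zᵢ/(1+V/F(Kᵢ−1)), yᵢ = Kᵢxᵢ:
  2-propanol: x = 0.247, y = 0.496
  toluene: x = 0.279, y = 0.301
  p-xylene: x = 0.474, y = 0.203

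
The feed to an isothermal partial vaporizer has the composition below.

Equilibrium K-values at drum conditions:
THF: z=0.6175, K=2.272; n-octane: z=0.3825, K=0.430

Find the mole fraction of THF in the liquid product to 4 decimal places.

Binary case is linear: z₁(K₁−1)(1+β(K₂−1)) + z₂(K₂−1)(1+β(K₁−1)) = 0
⇒ β = [z₁(K₁−1)+z₂(K₂−1)] / [−(K₁−1)(K₂−1)] = 0.56743/0.72504 = 0.7826
Compositions from xᵢ = zᵢ/(1+β(Kᵢ−1)), yᵢ = Kᵢxᵢ:
  THF: x = 0.3094, y = 0.7031
  n-octane: x = 0.6906, y = 0.2969

x_THF = 0.3094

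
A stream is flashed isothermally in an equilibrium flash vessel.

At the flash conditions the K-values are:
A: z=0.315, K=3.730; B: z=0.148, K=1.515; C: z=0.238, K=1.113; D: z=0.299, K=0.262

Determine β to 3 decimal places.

Newton iteration, β⁰ = 0.58:
  β = 0.580: g = 0.0310, g' = -0.876 → β = 0.615
Converged at β = 0.615.

β = 0.615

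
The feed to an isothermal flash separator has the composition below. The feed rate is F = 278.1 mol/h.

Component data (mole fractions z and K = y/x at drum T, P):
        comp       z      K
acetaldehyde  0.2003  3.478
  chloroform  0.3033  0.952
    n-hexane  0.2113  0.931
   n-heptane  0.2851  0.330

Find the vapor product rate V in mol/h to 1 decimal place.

Rachford–Rice: g(V/F) = Σ zᵢ(Kᵢ−1)/(1+V/F(Kᵢ−1)) = 0.
Feasibility: ΣzᵢKᵢ = 1.2762, Σzᵢ/Kᵢ = 1.4671 — both > 1, two phases present.
Newton iteration, V/F⁰ = 0.5:
  V/F = 0.5000: g = -0.09558, g' = -0.5366 → V/F = 0.3219
  V/F = 0.3219: g = 0.00288, g' = -0.5904 → V/F = 0.3268
Converged at V/F = 0.3268.
Then V = V/F·F = 0.3268·278.1 = 90.9 mol/h and L = F − V = 187.2 mol/h.

V = 90.9 mol/h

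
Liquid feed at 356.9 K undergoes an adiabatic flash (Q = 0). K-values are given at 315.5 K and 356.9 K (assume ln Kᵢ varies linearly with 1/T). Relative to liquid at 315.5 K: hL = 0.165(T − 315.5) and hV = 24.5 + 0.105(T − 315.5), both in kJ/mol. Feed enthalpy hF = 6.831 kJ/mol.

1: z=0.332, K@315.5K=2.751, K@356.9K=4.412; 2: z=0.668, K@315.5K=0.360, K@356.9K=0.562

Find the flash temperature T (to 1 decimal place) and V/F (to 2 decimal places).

T = 323.9 K, V/F = 0.23

Adiabatic flash: solve Rachford–Rice at each trial T, then check hF = ψ·hV(T) + (1−ψ)·hL(T).
  T = 315.5 K: K = (2.751, 0.360), RR gives ψ = 0.137, H_out = 3.363 kJ/mol
  T = 356.9 K: K = (4.412, 0.562), RR gives ψ = 0.562, H_out = 19.209 kJ/mol
  T = 336.2 K: K = (3.535, 0.456), RR gives ψ = 0.347, H_out = 11.481 kJ/mol
  T = 325.9 K: K = (3.133, 0.407), RR gives ψ = 0.247, H_out = 7.604 kJ/mol
  T = 320.7 K: K = (2.939, 0.383), RR gives ψ = 0.194, H_out = 5.542 kJ/mol
  T = 323.3 K: K = (3.035, 0.395), RR gives ψ = 0.220, H_out = 6.585 kJ/mol
  T = 324.6 K: K = (3.084, 0.401), RR gives ψ = 0.234, H_out = 7.097 kJ/mol
Linear interpolation between T = 323.3 (H_out = 6.585) and T = 324.6 (H_out = 7.097) on hF = 6.831 gives T ≈ 323.9 K, at which ψ = 0.23.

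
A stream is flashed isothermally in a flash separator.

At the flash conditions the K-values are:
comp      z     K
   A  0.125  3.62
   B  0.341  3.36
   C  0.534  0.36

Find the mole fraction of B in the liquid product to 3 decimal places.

x_B = 0.155

Iterate (Newton) starting at β = 0.5:
  β = 0.500: g = 0.0083, g' = -1.033 → β = 0.508
Converged at β = 0.508.
Compositions from xᵢ = zᵢ/(1+β(Kᵢ−1)), yᵢ = Kᵢxᵢ:
  A: x = 0.054, y = 0.194
  B: x = 0.155, y = 0.521
  C: x = 0.791, y = 0.285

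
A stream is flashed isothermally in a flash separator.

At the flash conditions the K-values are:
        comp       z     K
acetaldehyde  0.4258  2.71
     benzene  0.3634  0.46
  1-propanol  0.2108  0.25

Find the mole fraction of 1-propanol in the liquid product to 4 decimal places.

x_1-propanol = 0.2855

Newton–Raphson from ψ = 0.5:
  ψ = 0.5000: g = -0.12926, g' = -0.8642 → ψ = 0.3504
  ψ = 0.3504: g = -0.00122, g' = -0.8662 → ψ = 0.3490
Converged at ψ = 0.3490.
Compositions from xᵢ = zᵢ/(1+ψ(Kᵢ−1)), yᵢ = Kᵢxᵢ:
  acetaldehyde: x = 0.2667, y = 0.7226
  benzene: x = 0.4478, y = 0.2060
  1-propanol: x = 0.2855, y = 0.0714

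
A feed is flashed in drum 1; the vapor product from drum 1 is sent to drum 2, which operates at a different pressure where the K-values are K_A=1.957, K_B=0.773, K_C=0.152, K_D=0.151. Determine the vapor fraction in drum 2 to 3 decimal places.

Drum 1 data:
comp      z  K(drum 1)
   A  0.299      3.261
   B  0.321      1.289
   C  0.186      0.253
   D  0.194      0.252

V/F (drum 2) = 0.524

Drum 1:
Newton–Raphson from ψ₁ = 0.5:
  ψ₁ = 0.500: g = -0.0552, g' = -0.899 → ψ₁ = 0.439
  ψ₁ = 0.439: g = -0.0008, g' = -0.876 → ψ₁ = 0.438
Converged at ψ₁ = 0.438.
Drum-1 compositions:
  A: x = 0.150, y = 0.490
  B: x = 0.285, y = 0.367
  C: x = 0.276, y = 0.070
  D: x = 0.288, y = 0.073
Drum-2 feed = drum-1 vapor: z₂ = (0.4901, 0.3673, 0.0699, 0.0727).
Drum 2:
Rachford–Rice: g(ψ₂) = Σ zᵢ(Kᵢ−1)/(1+ψ₂(Kᵢ−1)) = 0.
g(0) = ΣzᵢKᵢ − 1 = 0.265 and g(1) = 1 − Σzᵢ/Kᵢ = -0.667, so a root lies in (0, 1).
Iterate (Newton) starting at ψ₂ = 0.5:
  ψ₂ = 0.500: g = 0.0130, g' = -0.539 → ψ₂ = 0.524
Converged at ψ₂ = 0.524.
  A: x = 0.326, y = 0.639
  B: x = 0.417, y = 0.322
  C: x = 0.126, y = 0.019
  D: x = 0.131, y = 0.020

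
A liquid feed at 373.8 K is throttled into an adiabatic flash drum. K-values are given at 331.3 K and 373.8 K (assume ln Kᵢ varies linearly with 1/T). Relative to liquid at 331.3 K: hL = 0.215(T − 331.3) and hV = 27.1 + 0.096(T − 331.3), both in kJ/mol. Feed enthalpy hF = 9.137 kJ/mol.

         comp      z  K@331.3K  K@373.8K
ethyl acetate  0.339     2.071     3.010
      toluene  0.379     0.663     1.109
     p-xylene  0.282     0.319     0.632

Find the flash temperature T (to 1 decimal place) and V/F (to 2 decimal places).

T = 340.3 K, V/F = 0.28

Adiabatic flash: solve Rachford–Rice at each trial T, then check hF = ψ·hV(T) + (1−ψ)·hL(T).
  T = 331.3 K: K = (2.071, 0.663, 0.319), RR gives ψ = 0.080, H_out = 2.170 kJ/mol
  T = 373.8 K: K = (3.010, 1.109, 0.632), RR gives ψ = 1.000, H_out = 31.180 kJ/mol
  T = 352.6 K: K = (2.526, 0.871, 0.459), RR gives ψ = 0.578, H_out = 18.784 kJ/mol
  T = 342.0 K: K = (2.295, 0.764, 0.385), RR gives ψ = 0.315, H_out = 10.441 kJ/mol
  T = 336.6 K: K = (2.181, 0.712, 0.351), RR gives ψ = 0.195, H_out = 6.307 kJ/mol
  T = 339.3 K: K = (2.238, 0.738, 0.368), RR gives ψ = 0.255, H_out = 8.376 kJ/mol
  T = 340.6 K: K = (2.266, 0.750, 0.376), RR gives ψ = 0.284, H_out = 9.370 kJ/mol
Linear interpolation between T = 339.3 (H_out = 8.376) and T = 340.6 (H_out = 9.370) on hF = 9.137 gives T ≈ 340.3 K, at which ψ = 0.28.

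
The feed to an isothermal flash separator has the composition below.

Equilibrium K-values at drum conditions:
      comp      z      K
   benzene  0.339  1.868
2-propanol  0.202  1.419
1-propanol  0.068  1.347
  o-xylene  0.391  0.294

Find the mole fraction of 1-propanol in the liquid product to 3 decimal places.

x_1-propanol = 0.062

Material balance + equilibrium reduce to Σ zᵢ(Kᵢ−1)/(1+ψ(Kᵢ−1)) = 0.
Check two-phase: ΣzᵢKᵢ = 1.126 > 1 and Σzᵢ/Kᵢ = 1.704 > 1, so g(0) = 0.126 > 0 and g(1) = -0.704 < 0.
Newton–Raphson from ψ = 0.38:
  ψ = 0.380: g = -0.0621, g' = -0.541 → ψ = 0.265
  ψ = 0.265: g = -0.0027, g' = -0.499 → ψ = 0.260
Converged at ψ = 0.260.
Compositions from xᵢ = zᵢ/(1+ψ(Kᵢ−1)), yᵢ = Kᵢxᵢ:
  benzene: x = 0.277, y = 0.517
  2-propanol: x = 0.182, y = 0.258
  1-propanol: x = 0.062, y = 0.084
  o-xylene: x = 0.479, y = 0.141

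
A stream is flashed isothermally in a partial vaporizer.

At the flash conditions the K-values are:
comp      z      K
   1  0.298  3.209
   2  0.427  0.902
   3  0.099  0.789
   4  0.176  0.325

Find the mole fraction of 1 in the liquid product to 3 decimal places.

Rachford–Rice: g(ψ) = Σ zᵢ(Kᵢ−1)/(1+ψ(Kᵢ−1)) = 0.
Feasibility: ΣzᵢKᵢ = 1.477, Σzᵢ/Kᵢ = 1.233 — both > 1, two phases present.
Iterate (Newton) starting at ψ = 0.5:
  ψ = 0.500: g = 0.0661, g' = -0.521 → ψ = 0.627
  ψ = 0.627: g = 0.0014, g' = -0.507 → ψ = 0.630
Converged at ψ = 0.630.
Compositions from xᵢ = zᵢ/(1+ψ(Kᵢ−1)), yᵢ = Kᵢxᵢ:
  1: x = 0.125, y = 0.400
  2: x = 0.455, y = 0.410
  3: x = 0.114, y = 0.090
  4: x = 0.306, y = 0.099

x_1 = 0.125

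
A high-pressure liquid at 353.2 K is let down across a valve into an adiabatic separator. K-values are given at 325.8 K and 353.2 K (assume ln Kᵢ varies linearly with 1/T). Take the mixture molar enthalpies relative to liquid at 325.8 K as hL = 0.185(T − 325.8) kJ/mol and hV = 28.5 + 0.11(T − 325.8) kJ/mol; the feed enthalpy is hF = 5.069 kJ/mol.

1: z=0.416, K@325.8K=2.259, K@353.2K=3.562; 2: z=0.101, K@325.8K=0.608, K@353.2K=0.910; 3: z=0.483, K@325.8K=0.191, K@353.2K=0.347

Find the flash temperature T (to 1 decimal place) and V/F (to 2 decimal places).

T = 329.1 K, V/F = 0.16

Adiabatic flash: solve Rachford–Rice at each trial T, then check hF = ψ·hV(T) + (1−ψ)·hL(T).
  T = 325.8 K: K = (2.259, 0.608, 0.191), RR gives ψ = 0.099, H_out = 2.813 kJ/mol
  T = 353.2 K: K = (3.562, 0.910, 0.347), RR gives ψ = 0.489, H_out = 18.007 kJ/mol
  T = 339.5 K: K = (2.863, 0.750, 0.261), RR gives ψ = 0.310, H_out = 11.064 kJ/mol
  T = 332.6 K: K = (2.547, 0.676, 0.224), RR gives ψ = 0.213, H_out = 7.209 kJ/mol
  T = 329.2 K: K = (2.400, 0.642, 0.207), RR gives ψ = 0.159, H_out = 5.109 kJ/mol
  T = 327.5 K: K = (2.329, 0.625, 0.199), RR gives ψ = 0.130, H_out = 3.989 kJ/mol
Linear interpolation between T = 327.5 (H_out = 3.989) and T = 329.2 (H_out = 5.109) on hF = 5.069 gives T ≈ 329.1 K, at which ψ = 0.16.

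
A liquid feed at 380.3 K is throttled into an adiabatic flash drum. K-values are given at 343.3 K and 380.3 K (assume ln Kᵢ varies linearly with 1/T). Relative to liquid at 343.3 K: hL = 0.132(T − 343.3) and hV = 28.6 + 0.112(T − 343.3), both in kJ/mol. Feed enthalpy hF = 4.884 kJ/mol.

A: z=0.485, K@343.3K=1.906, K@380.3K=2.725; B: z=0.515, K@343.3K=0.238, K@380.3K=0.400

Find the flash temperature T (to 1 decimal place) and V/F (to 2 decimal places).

Adiabatic flash: solve Rachford–Rice at each trial T, then check hF = ψ·hV(T) + (1−ψ)·hL(T).
  T = 343.3 K: K = (1.906, 0.238), RR gives ψ = 0.068, H_out = 1.946 kJ/mol
  T = 380.3 K: K = (2.725, 0.400), RR gives ψ = 0.510, H_out = 19.087 kJ/mol
  T = 361.8 K: K = (2.300, 0.313), RR gives ψ = 0.309, H_out = 11.178 kJ/mol
  T = 352.6 K: K = (2.100, 0.274), RR gives ψ = 0.200, H_out = 6.905 kJ/mol
  T = 348.0 K: K = (2.003, 0.256), RR gives ψ = 0.138, H_out = 4.560 kJ/mol
  T = 350.3 K: K = (2.051, 0.265), RR gives ψ = 0.170, H_out = 5.755 kJ/mol
Linear interpolation between T = 348.0 (H_out = 4.560) and T = 350.3 (H_out = 5.755) on hF = 4.884 gives T ≈ 348.6 K, at which ψ = 0.15.

T = 348.6 K, V/F = 0.15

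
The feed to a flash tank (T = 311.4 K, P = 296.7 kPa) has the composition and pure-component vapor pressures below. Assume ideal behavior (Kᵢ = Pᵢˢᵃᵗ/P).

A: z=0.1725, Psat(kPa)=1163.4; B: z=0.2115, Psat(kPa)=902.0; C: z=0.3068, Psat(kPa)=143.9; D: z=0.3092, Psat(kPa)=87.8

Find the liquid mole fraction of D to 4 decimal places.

x_D = 0.4175

Raoult's law: Kᵢ = Pᵢˢᵃᵗ/P = Pᵢˢᵃᵗ/296.7.
  K_A = 1163.4/296.7 = 3.921132, K_B = 902.0/296.7 = 3.040108, K_C = 143.9/296.7 = 0.485002, K_D = 87.8/296.7 = 0.295922
Material balance + equilibrium reduce to Σ zᵢ(Kᵢ−1)/(1+ψ(Kᵢ−1)) = 0.
Feasibility: ΣzᵢKᵢ = 1.5597, Σzᵢ/Kᵢ = 1.7910 — both > 1, two phases present.
Newton–Raphson from ψ = 0.5:
  ψ = 0.5000: g = -0.13039, g' = -0.9715 → ψ = 0.3658
  ψ = 0.3658: g = 0.00280, g' = -1.0343 → ψ = 0.3685
Converged at ψ = 0.3685.
Compositions from xᵢ = zᵢ/(1+ψ(Kᵢ−1)), yᵢ = Kᵢxᵢ:
  A: x = 0.0831, y = 0.3257
  B: x = 0.1207, y = 0.3670
  C: x = 0.3787, y = 0.1837
  D: x = 0.4175, y = 0.1236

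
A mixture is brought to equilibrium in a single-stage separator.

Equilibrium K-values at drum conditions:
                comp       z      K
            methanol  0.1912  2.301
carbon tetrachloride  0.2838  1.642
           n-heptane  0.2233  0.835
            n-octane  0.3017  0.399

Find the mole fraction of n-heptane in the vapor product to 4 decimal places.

Rachford–Rice: g(β) = Σ zᵢ(Kᵢ−1)/(1+β(Kᵢ−1)) = 0.
Check two-phase: ΣzᵢKᵢ = 1.2128 > 1 and Σzᵢ/Kᵢ = 1.2795 > 1, so g(0) = 0.2128 > 0 and g(1) = -0.2795 < 0.
Newton iteration, β⁰ = 0.54:
  β = 0.5400: g = -0.02749, g' = -0.4223 → β = 0.4749
  β = 0.4749: g = -0.00034, g' = -0.4129 → β = 0.4741
Converged at β = 0.4741.
Compositions from xᵢ = zᵢ/(1+β(Kᵢ−1)), yᵢ = Kᵢxᵢ:
  methanol: x = 0.1183, y = 0.2721
  carbon tetrachloride: x = 0.2176, y = 0.3573
  n-heptane: x = 0.2422, y = 0.2023
  n-octane: x = 0.4219, y = 0.1683

y_n-heptane = 0.2023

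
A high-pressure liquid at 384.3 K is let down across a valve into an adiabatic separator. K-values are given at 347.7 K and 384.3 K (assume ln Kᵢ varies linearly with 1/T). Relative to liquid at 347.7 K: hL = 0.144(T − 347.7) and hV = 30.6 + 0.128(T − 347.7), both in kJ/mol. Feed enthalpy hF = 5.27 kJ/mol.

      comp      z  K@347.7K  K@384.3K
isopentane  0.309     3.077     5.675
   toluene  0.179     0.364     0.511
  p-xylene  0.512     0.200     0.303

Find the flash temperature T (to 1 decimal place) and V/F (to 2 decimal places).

Adiabatic flash: solve Rachford–Rice at each trial T, then check hF = ψ·hV(T) + (1−ψ)·hL(T).
  T = 347.7 K: K = (3.077, 0.364, 0.200), RR gives ψ = 0.075, H_out = 2.295 kJ/mol
  T = 384.3 K: K = (5.675, 0.511, 0.303), RR gives ψ = 0.330, H_out = 15.181 kJ/mol
  T = 366.0 K: K = (4.243, 0.435, 0.249), RR gives ψ = 0.225, H_out = 9.466 kJ/mol
  T = 356.9 K: K = (3.631, 0.399, 0.224), RR gives ψ = 0.160, H_out = 6.186 kJ/mol
  T = 352.3 K: K = (3.346, 0.381, 0.212), RR gives ψ = 0.120, H_out = 4.333 kJ/mol
  T = 354.6 K: K = (3.487, 0.390, 0.218), RR gives ψ = 0.141, H_out = 5.279 kJ/mol
Linear interpolation between T = 352.3 (H_out = 4.333) and T = 354.6 (H_out = 5.279) on hF = 5.27 gives T ≈ 354.6 K, at which ψ = 0.14.

T = 354.6 K, V/F = 0.14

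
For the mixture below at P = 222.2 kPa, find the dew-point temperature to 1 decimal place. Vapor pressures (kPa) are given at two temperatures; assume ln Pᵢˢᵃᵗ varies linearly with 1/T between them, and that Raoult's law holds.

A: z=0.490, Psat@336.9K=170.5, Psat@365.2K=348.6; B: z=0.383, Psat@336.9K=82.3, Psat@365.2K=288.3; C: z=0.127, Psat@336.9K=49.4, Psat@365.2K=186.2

Dew-point temperature: Σzᵢ·P/Pᵢˢᵃᵗ(T) = 1. Interpolate ln Pᵢˢᵃᵗ = aᵢ + bᵢ/T.
  T = 336.9 K: ΣzᵢP/Pᵢˢᵃᵗ = 2.2439
  T = 365.2 K: ΣzᵢP/Pᵢˢᵃᵗ = 0.7591
  T = 351.0 K: ΣzᵢP/Pᵢˢᵃᵗ = 1.2678
  T = 358.1 K: ΣzᵢP/Pᵢˢᵃᵗ = 0.9739
  T = 354.6 K: ΣzᵢP/Pᵢˢᵃᵗ = 1.1070
  T = 356.4 K: ΣzᵢP/Pᵢˢᵃᵗ = 1.0360
Interpolating between 356.4 K and 358.1 K gives T ≈ 357.4 K.

T = 357.4 K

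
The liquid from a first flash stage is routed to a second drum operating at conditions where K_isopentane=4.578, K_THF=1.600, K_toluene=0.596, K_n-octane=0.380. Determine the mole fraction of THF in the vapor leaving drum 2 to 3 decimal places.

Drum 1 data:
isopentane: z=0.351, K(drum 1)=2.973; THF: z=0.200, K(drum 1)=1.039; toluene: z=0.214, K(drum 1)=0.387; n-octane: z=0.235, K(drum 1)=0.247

Drum 1:
Rachford–Rice: g(ψ₁) = Σ zᵢ(Kᵢ−1)/(1+ψ₁(Kᵢ−1)) = 0.
Check two-phase: ΣzᵢKᵢ = 1.392 > 1 and Σzᵢ/Kᵢ = 1.815 > 1, so g(0) = 0.392 > 0 and g(1) = -0.815 < 0.
Newton–Raphson from ψ₁ = 0.47:
  ψ₁ = 0.470: g = -0.0912, g' = -0.846 → ψ₁ = 0.362
Converged at ψ₁ = 0.362.
Drum-1 compositions:
  isopentane: x = 0.205, y = 0.609
  THF: x = 0.197, y = 0.205
  toluene: x = 0.275, y = 0.106
  n-octane: x = 0.323, y = 0.080
Drum-2 feed = drum-1 liquid: z₂ = (0.2048, 0.1972, 0.2750, 0.3230).
Drum 2:
Material balance + equilibrium reduce to Σ zᵢ(Kᵢ−1)/(1+ψ₂(Kᵢ−1)) = 0.
Check two-phase: ΣzᵢKᵢ = 1.540 > 1 and Σzᵢ/Kᵢ = 1.479 > 1, so g(0) = 0.540 > 0 and g(1) = -0.479 < 0.
Newton iteration, ψ₂⁰ = 0.5:
  ψ₂ = 0.500: g = -0.0757, g' = -0.710 → ψ₂ = 0.393
  ψ₂ = 0.393: g = 0.0031, g' = -0.779 → ψ₂ = 0.397
Converged at ψ₂ = 0.397.
  isopentane: x = 0.085, y = 0.387
  THF: x = 0.159, y = 0.255
  toluene: x = 0.328, y = 0.195
  n-octane: x = 0.429, y = 0.163

y_THF (drum 2) = 0.255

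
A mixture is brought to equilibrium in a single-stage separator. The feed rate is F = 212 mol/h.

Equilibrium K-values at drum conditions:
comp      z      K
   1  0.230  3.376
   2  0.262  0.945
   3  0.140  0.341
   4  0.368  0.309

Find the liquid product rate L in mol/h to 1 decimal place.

L = 179.7 mol/h

Material balance + equilibrium reduce to Σ zᵢ(Kᵢ−1)/(1+V/F(Kᵢ−1)) = 0.
Check two-phase: ΣzᵢKᵢ = 1.186 > 1 and Σzᵢ/Kᵢ = 1.947 > 1, so g(0) = 0.186 > 0 and g(1) = -0.947 < 0.
Iterate (Newton) starting at V/F = 0.66:
  V/F = 0.660: g = -0.4329, g' = -0.982 → V/F = 0.219
  V/F = 0.219: g = -0.0627, g' = -0.889 → V/F = 0.149
  V/F = 0.149: g = 0.0037, g' = -1.003 → V/F = 0.152
Converged at V/F = 0.152.
Then V = V/F·F = 0.1523·212 = 32.3 mol/h and L = F − V = 179.7 mol/h.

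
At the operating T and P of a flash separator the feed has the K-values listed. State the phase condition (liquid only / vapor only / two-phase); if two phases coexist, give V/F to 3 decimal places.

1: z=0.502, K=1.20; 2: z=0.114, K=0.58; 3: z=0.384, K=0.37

liquid only

ΣzᵢKᵢ = 0.811; Σzᵢ/Kᵢ = 1.653.
Since ΣzᵢKᵢ < 1 the mixture is below its bubble point — single liquid phase.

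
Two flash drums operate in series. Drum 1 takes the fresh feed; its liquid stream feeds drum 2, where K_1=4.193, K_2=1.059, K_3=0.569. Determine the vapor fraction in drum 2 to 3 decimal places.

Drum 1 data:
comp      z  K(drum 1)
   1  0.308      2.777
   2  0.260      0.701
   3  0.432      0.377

Drum 1:
Rachford–Rice: g(ψ₁) = Σ zᵢ(Kᵢ−1)/(1+ψ₁(Kᵢ−1)) = 0.
Feasibility: ΣzᵢKᵢ = 1.200, Σzᵢ/Kᵢ = 1.628 — both > 1, two phases present.
Newton iteration, ψ₁⁰ = 0.5:
  ψ₁ = 0.500: g = -0.1925, g' = -0.659 → ψ₁ = 0.208
  ψ₁ = 0.208: g = 0.0077, g' = -0.767 → ψ₁ = 0.218
Converged at ψ₁ = 0.218.
Drum-1 compositions:
  1: x = 0.222, y = 0.617
  2: x = 0.278, y = 0.195
  3: x = 0.500, y = 0.188
Drum-2 feed = drum-1 liquid: z₂ = (0.2220, 0.2781, 0.4998).
Drum 2:
Let ψ₂ = V/F and solve Σ zᵢ(Kᵢ−1)/(1+ψ₂(Kᵢ−1)) = 0.
Feasibility: ΣzᵢKᵢ = 1.510, Σzᵢ/Kᵢ = 1.194 — both > 1, two phases present.
Newton iteration, ψ₂⁰ = 0.5:
  ψ₂ = 0.500: g = 0.0144, g' = -0.488 → ψ₂ = 0.529
  ψ₂ = 0.529: g = 0.0003, g' = -0.469 → ψ₂ = 0.530
Converged at ψ₂ = 0.530.
  1: x = 0.082, y = 0.346
  2: x = 0.270, y = 0.286
  3: x = 0.648, y = 0.369

V/F (drum 2) = 0.530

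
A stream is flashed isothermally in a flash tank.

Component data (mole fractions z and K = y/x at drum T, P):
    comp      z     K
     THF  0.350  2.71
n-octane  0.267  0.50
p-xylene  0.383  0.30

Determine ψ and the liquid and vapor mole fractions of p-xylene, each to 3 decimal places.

ψ = 0.185, x_p-xylene = 0.440, y_p-xylene = 0.132

Let ψ = V/F and solve Σ zᵢ(Kᵢ−1)/(1+ψ(Kᵢ−1)) = 0.
g(0) = ΣzᵢKᵢ − 1 = 0.197 and g(1) = 1 − Σzᵢ/Kᵢ = -0.940, so a root lies in (0, 1).
Iterate (Newton) starting at ψ = 0.43:
  ψ = 0.430: g = -0.2087, g' = -0.832 → ψ = 0.179
  ψ = 0.179: g = 0.0049, g' = -0.926 → ψ = 0.185
Converged at ψ = 0.185.
Compositions from xᵢ = zᵢ/(1+ψ(Kᵢ−1)), yᵢ = Kᵢxᵢ:
  THF: x = 0.266, y = 0.721
  n-octane: x = 0.294, y = 0.147
  p-xylene: x = 0.440, y = 0.132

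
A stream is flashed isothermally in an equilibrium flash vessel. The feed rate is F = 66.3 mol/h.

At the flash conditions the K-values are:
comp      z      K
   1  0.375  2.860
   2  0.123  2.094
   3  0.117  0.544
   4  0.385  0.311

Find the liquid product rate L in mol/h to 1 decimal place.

Rachford–Rice: g(V/F) = Σ zᵢ(Kᵢ−1)/(1+V/F(Kᵢ−1)) = 0.
g(0) = ΣzᵢKᵢ − 1 = 0.513 and g(1) = 1 − Σzᵢ/Kᵢ = -0.643, so a root lies in (0, 1).
Newton iteration, V/F⁰ = 0.32:
  V/F = 0.320: g = 0.1342, g' = -0.925 → V/F = 0.465
  V/F = 0.465: g = 0.0051, g' = -0.873 → V/F = 0.471
Converged at V/F = 0.471.
Then V = V/F·F = 0.4709·66.3 = 31.2 mol/h and L = F − V = 35.1 mol/h.

L = 35.1 mol/h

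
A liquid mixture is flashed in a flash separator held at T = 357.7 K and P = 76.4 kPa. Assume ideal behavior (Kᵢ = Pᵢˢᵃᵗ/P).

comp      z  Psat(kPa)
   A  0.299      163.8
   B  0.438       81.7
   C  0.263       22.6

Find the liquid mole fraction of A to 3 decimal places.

x_A = 0.203

Raoult's law: Kᵢ = Pᵢˢᵃᵗ/P = Pᵢˢᵃᵗ/76.4.
  K_A = 163.8/76.4 = 2.14398, K_B = 81.7/76.4 = 1.06937, K_C = 22.6/76.4 = 0.29581
Rachford–Rice: g(β) = Σ zᵢ(Kᵢ−1)/(1+β(Kᵢ−1)) = 0.
Check two-phase: ΣzᵢKᵢ = 1.187 > 1 and Σzᵢ/Kᵢ = 1.438 > 1, so g(0) = 0.187 > 0 and g(1) = -0.438 < 0.
Newton iteration, β⁰ = 0.5:
  β = 0.500: g = -0.0389, g' = -0.471 → β = 0.417
  β = 0.417: g = -0.0013, g' = -0.443 → β = 0.415
Converged at β = 0.415.
Compositions from xᵢ = zᵢ/(1+β(Kᵢ−1)), yᵢ = Kᵢxᵢ:
  A: x = 0.203, y = 0.435
  B: x = 0.426, y = 0.455
  C: x = 0.371, y = 0.110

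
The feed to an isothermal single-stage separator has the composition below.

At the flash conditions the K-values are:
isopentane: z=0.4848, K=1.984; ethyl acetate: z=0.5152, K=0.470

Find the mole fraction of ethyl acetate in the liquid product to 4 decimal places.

Rachford–Rice: g(ψ) = Σ zᵢ(Kᵢ−1)/(1+ψ(Kᵢ−1)) = 0.
g(0) = ΣzᵢKᵢ − 1 = 0.2040 and g(1) = 1 − Σzᵢ/Kᵢ = -0.3405, so a root lies in (0, 1).
Binary case is linear: z₁(K₁−1)(1+ψ(K₂−1)) + z₂(K₂−1)(1+ψ(K₁−1)) = 0
⇒ ψ = [z₁(K₁−1)+z₂(K₂−1)] / [−(K₁−1)(K₂−1)] = 0.20399/0.52152 = 0.3911
Compositions from xᵢ = zᵢ/(1+ψ(Kᵢ−1)), yᵢ = Kᵢxᵢ:
  isopentane: x = 0.3501, y = 0.6945
  ethyl acetate: x = 0.6499, y = 0.3055

x_ethyl acetate = 0.6499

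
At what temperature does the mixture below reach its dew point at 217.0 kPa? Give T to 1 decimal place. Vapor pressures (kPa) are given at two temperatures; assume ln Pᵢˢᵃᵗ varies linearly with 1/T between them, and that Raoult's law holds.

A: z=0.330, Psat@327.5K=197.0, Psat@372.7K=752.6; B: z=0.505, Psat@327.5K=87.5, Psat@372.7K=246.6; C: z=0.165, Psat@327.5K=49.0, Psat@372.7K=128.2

T = 363.1 K

Dew-point temperature: Σzᵢ·P/Pᵢˢᵃᵗ(T) = 1. Interpolate ln Pᵢˢᵃᵗ = aᵢ + bᵢ/T.
  T = 327.5 K: ΣzᵢP/Pᵢˢᵃᵗ = 2.3466
  T = 372.7 K: ΣzᵢP/Pᵢˢᵃᵗ = 0.8188
  T = 350.1 K: ΣzᵢP/Pᵢˢᵃᵗ = 1.3375
  T = 361.4 K: ΣzᵢP/Pᵢˢᵃᵗ = 1.0381
  T = 367.0 K: ΣzᵢP/Pᵢˢᵃᵗ = 0.9212
  T = 364.2 K: ΣzᵢP/Pᵢˢᵃᵗ = 0.9775
  T = 362.8 K: ΣzᵢP/Pᵢˢᵃᵗ = 1.0072
Interpolating between 362.8 K and 364.2 K gives T ≈ 363.1 K.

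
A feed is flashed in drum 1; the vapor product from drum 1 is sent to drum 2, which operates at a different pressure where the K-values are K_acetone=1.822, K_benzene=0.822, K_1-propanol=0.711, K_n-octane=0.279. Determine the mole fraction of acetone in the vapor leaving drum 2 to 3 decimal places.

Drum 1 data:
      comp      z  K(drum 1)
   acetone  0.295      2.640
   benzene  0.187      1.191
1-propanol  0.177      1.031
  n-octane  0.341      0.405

y_acetone (drum 2) = 0.615

Drum 1:
Let ψ₁ = V/F and solve Σ zᵢ(Kᵢ−1)/(1+ψ₁(Kᵢ−1)) = 0.
Feasibility: ΣzᵢKᵢ = 1.322, Σzᵢ/Kᵢ = 1.282 — both > 1, two phases present.
Newton iteration, ψ₁⁰ = 0.5:
  ψ₁ = 0.500: g = 0.0150, g' = -0.490 → ψ₁ = 0.531
Converged at ψ₁ = 0.531.
Drum-1 compositions:
  acetone: x = 0.158, y = 0.416
  benzene: x = 0.170, y = 0.202
  1-propanol: x = 0.174, y = 0.180
  n-octane: x = 0.498, y = 0.202
Drum-2 feed = drum-1 vapor: z₂ = (0.4164, 0.2022, 0.1795, 0.2018).
Drum 2:
Material balance + equilibrium reduce to Σ zᵢ(Kᵢ−1)/(1+ψ₂(Kᵢ−1)) = 0.
Check two-phase: ΣzᵢKᵢ = 1.109 > 1 and Σzᵢ/Kᵢ = 1.450 > 1, so g(0) = 0.109 > 0 and g(1) = -0.450 < 0.
Newton iteration, ψ₂⁰ = 0.5:
  ψ₂ = 0.500: g = -0.0851, g' = -0.426 → ψ₂ = 0.300
  ψ₂ = 0.300: g = -0.0060, g' = -0.377 → ψ₂ = 0.284
Converged at ψ₂ = 0.284.
  acetone: x = 0.338, y = 0.615
  benzene: x = 0.213, y = 0.175
  1-propanol: x = 0.196, y = 0.139
  n-octane: x = 0.254, y = 0.071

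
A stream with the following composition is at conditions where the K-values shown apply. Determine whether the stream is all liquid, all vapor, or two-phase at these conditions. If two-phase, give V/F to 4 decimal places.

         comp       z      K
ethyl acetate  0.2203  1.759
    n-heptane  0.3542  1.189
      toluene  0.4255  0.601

ΣzᵢKᵢ = 1.0644; Σzᵢ/Kᵢ = 1.1311.
Both exceed 1, so a two-phase solution exists.
Let ψ = V/F and solve Σ zᵢ(Kᵢ−1)/(1+ψ(Kᵢ−1)) = 0.
Newton–Raphson from ψ = 0.47:
  ψ = 0.4700: g = -0.02424, g' = -0.1822 → ψ = 0.3370
  ψ = 0.3370: g = -0.00007, g' = -0.1821 → ψ = 0.3366
Converged at ψ = 0.3366.

two-phase, V/F = 0.3366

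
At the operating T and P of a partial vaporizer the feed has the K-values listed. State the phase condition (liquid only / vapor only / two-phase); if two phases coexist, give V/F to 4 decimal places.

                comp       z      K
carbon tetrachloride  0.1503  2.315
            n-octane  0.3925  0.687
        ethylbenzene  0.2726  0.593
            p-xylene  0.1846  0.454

liquid only

ΣzᵢKᵢ = 0.8631; Σzᵢ/Kᵢ = 1.5026.
Since ΣzᵢKᵢ < 1 the mixture is below its bubble point — single liquid phase.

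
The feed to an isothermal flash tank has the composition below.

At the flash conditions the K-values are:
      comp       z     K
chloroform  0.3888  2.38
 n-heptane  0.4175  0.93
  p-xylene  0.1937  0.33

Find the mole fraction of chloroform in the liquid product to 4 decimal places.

x_chloroform = 0.1984

Material balance + equilibrium reduce to Σ zᵢ(Kᵢ−1)/(1+V/F(Kᵢ−1)) = 0.
g(0) = ΣzᵢKᵢ − 1 = 0.3775 and g(1) = 1 − Σzᵢ/Kᵢ = -0.1993, so a root lies in (0, 1).
Newton–Raphson from V/F = 0.65:
  V/F = 0.6500: g = 0.02232, g' = -0.4809 → V/F = 0.6964
  V/F = 0.6964: g = -0.00043, g' = -0.5004 → V/F = 0.6956
Converged at V/F = 0.6956.
Compositions from xᵢ = zᵢ/(1+V/F(Kᵢ−1)), yᵢ = Kᵢxᵢ:
  chloroform: x = 0.1984, y = 0.4721
  n-heptane: x = 0.4389, y = 0.4081
  p-xylene: x = 0.3628, y = 0.1197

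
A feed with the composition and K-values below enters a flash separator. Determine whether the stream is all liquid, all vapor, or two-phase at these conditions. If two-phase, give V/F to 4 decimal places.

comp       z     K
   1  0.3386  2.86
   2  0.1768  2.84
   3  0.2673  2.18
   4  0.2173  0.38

all vapor

ΣzᵢKᵢ = 2.1358; Σzᵢ/Kᵢ = 0.8751.
Since Σzᵢ/Kᵢ < 1 the mixture is above its dew point — single vapor phase.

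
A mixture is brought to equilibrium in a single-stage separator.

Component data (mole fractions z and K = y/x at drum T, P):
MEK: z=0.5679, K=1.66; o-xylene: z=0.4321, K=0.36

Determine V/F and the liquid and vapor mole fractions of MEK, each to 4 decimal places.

Binary case is linear: z₁(K₁−1)(1+V/F(K₂−1)) + z₂(K₂−1)(1+V/F(K₁−1)) = 0
⇒ V/F = [z₁(K₁−1)+z₂(K₂−1)] / [−(K₁−1)(K₂−1)] = 0.09827/0.42240 = 0.2326
Compositions from xᵢ = zᵢ/(1+V/F(Kᵢ−1)), yᵢ = Kᵢxᵢ:
  MEK: x = 0.4923, y = 0.8172
  o-xylene: x = 0.5077, y = 0.1828

V/F = 0.2326, x_MEK = 0.4923, y_MEK = 0.8172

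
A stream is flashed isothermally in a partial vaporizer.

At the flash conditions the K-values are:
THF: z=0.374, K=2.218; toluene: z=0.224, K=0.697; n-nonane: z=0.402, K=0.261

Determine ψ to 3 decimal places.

ψ = 0.121

Rachford–Rice: g(ψ) = Σ zᵢ(Kᵢ−1)/(1+ψ(Kᵢ−1)) = 0.
Check two-phase: ΣzᵢKᵢ = 1.091 > 1 and Σzᵢ/Kᵢ = 2.030 > 1, so g(0) = 0.091 > 0 and g(1) = -1.030 < 0.
Iterate (Newton) starting at ψ = 0.5:
  ψ = 0.500: g = -0.2681, g' = -0.795 → ψ = 0.163
  ψ = 0.163: g = -0.0290, g' = -0.693 → ψ = 0.121
Converged at ψ = 0.121.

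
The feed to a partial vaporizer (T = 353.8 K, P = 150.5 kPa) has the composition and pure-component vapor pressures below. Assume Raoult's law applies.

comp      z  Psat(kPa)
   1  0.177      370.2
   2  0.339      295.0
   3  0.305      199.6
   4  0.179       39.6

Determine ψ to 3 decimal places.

ψ = 0.871

Raoult's law: Kᵢ = Pᵢˢᵃᵗ/P = Pᵢˢᵃᵗ/150.5.
  K_1 = 370.2/150.5 = 2.45980, K_2 = 295.0/150.5 = 1.96013, K_3 = 199.6/150.5 = 1.32625, K_4 = 39.6/150.5 = 0.26312
Newton–Raphson from ψ = 0.66:
  ψ = 0.660: g = 0.1559, g' = -0.605 → ψ = 0.918
  ψ = 0.918: g = -0.0472, g' = -1.103 → ψ = 0.875
  ψ = 0.875: g = -0.0033, g' = -0.954 → ψ = 0.871
Converged at ψ = 0.871.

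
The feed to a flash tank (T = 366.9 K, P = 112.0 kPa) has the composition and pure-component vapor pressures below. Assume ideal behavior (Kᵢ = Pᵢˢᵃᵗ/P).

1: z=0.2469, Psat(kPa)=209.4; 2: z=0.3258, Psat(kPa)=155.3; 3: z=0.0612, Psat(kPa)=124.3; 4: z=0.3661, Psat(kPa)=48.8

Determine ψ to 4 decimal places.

ψ = 0.4239

Raoult's law: Kᵢ = Pᵢˢᵃᵗ/P = Pᵢˢᵃᵗ/112.0.
  K_1 = 209.4/112.0 = 1.869643, K_2 = 155.3/112.0 = 1.386607, K_3 = 124.3/112.0 = 1.109821, K_4 = 48.8/112.0 = 0.435714
Material balance + equilibrium reduce to Σ zᵢ(Kᵢ−1)/(1+ψ(Kᵢ−1)) = 0.
Feasibility: ΣzᵢKᵢ = 1.1408, Σzᵢ/Kᵢ = 1.2624 — both > 1, two phases present.
Iterate (Newton) starting at ψ = 0.39:
  ψ = 0.3900: g = 0.01136, g' = -0.3332 → ψ = 0.4241
  ψ = 0.4241: g = -0.00007, g' = -0.3377 → ψ = 0.4239
Converged at ψ = 0.4239.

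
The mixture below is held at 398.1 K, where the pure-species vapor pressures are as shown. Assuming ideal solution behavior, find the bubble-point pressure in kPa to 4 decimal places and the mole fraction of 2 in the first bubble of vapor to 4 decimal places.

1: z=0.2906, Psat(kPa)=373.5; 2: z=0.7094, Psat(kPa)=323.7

At the bubble point ψ → 0, so ΣzᵢKᵢ = 1 with Kᵢ = Pᵢˢᵃᵗ/P ⇒ P = ΣzᵢPᵢˢᵃᵗ.
P = 0.2906·373.5 + 0.7094·323.7 = 338.1719 kPa
yᵢ = zᵢPᵢˢᵃᵗ/P ⇒ y_2 = 0.7094·323.7/338.1719 = 0.6790

Pbub = 338.1719 kPa, y_2 = 0.6790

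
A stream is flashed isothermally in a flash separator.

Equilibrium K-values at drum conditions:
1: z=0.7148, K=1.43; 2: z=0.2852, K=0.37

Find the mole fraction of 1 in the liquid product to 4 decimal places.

Newton–Raphson from ψ = 0.5:
  ψ = 0.5000: g = -0.00933, g' = -0.3308 → ψ = 0.4718
  ψ = 0.4718: g = -0.00015, g' = -0.3205 → ψ = 0.4713
Converged at ψ = 0.4713.
Compositions from xᵢ = zᵢ/(1+ψ(Kᵢ−1)), yᵢ = Kᵢxᵢ:
  1: x = 0.5943, y = 0.8499
  2: x = 0.4057, y = 0.1501

x_1 = 0.5943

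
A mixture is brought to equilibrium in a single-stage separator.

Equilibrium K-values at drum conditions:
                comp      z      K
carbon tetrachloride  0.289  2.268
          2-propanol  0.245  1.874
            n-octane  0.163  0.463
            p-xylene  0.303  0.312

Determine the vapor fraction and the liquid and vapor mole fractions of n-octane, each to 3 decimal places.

ψ = 0.404, x_n-octane = 0.208, y_n-octane = 0.096

Newton–Raphson from ψ = 0.5:
  ψ = 0.500: g = -0.0642, g' = -0.686 → ψ = 0.406
  ψ = 0.406: g = -0.0015, g' = -0.658 → ψ = 0.404
Converged at ψ = 0.404.
Compositions from xᵢ = zᵢ/(1+ψ(Kᵢ−1)), yᵢ = Kᵢxᵢ:
  carbon tetrachloride: x = 0.191, y = 0.433
  2-propanol: x = 0.181, y = 0.339
  n-octane: x = 0.208, y = 0.096
  p-xylene: x = 0.420, y = 0.131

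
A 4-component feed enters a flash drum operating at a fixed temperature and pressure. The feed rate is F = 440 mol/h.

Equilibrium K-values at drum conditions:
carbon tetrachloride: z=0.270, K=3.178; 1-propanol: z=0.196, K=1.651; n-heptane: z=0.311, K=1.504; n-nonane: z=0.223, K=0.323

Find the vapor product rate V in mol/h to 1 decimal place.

Material balance + equilibrium reduce to Σ zᵢ(Kᵢ−1)/(1+V/F(Kᵢ−1)) = 0.
g(0) = ΣzᵢKᵢ − 1 = 0.721 and g(1) = 1 − Σzᵢ/Kᵢ = -0.101, so a root lies in (0, 1).
Iterate (Newton) starting at V/F = 0.5:
  V/F = 0.500: g = 0.2747, g' = -0.625 → V/F = 0.940
  V/F = 0.940: g = -0.0365, g' = -0.979 → V/F = 0.902
  V/F = 0.902: g = -0.0017, g' = -0.891 → V/F = 0.901
Converged at V/F = 0.901.
Then V = V/F·F = 0.9006·440 = 396.3 mol/h and L = F − V = 43.7 mol/h.

V = 396.3 mol/h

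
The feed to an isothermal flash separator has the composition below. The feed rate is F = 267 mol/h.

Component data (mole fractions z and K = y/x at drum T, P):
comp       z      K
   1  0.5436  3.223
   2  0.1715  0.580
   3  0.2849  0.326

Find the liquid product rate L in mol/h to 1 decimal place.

L = 78.1 mol/h

Material balance + equilibrium reduce to Σ zᵢ(Kᵢ−1)/(1+ψ(Kᵢ−1)) = 0.
g(0) = ΣzᵢKᵢ − 1 = 0.9444 and g(1) = 1 − Σzᵢ/Kᵢ = -0.3383, so a root lies in (0, 1).
Newton iteration, ψ⁰ = 0.64:
  ψ = 0.6400: g = 0.06259, g' = -0.9145 → ψ = 0.7084
  ψ = 0.7084: g = -0.00073, g' = -0.9405 → ψ = 0.7077
Converged at ψ = 0.7077.
Then V = ψ·F = 0.7077·267 = 188.9 mol/h and L = F − V = 78.1 mol/h.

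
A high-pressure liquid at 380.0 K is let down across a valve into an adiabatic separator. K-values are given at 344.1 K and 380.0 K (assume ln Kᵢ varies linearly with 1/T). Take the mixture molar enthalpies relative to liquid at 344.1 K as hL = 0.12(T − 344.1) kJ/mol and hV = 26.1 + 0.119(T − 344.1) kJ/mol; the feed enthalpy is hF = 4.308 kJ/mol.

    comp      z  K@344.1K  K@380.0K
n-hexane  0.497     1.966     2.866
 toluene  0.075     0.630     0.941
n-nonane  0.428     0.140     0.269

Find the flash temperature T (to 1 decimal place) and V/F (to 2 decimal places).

T = 347.2 K, V/F = 0.15

Adiabatic flash: solve Rachford–Rice at each trial T, then check hF = ψ·hV(T) + (1−ψ)·hL(T).
  T = 344.1 K: K = (1.966, 0.630, 0.140), RR gives ψ = 0.108, H_out = 2.821 kJ/mol
  T = 380.0 K: K = (2.866, 0.941, 0.269), RR gives ψ = 0.483, H_out = 16.887 kJ/mol
  T = 362.1 K: K = (2.397, 0.778, 0.197), RR gives ψ = 0.320, H_out = 10.499 kJ/mol
  T = 353.1 K: K = (2.176, 0.702, 0.167), RR gives ψ = 0.225, H_out = 6.938 kJ/mol
  T = 348.6 K: K = (2.070, 0.666, 0.153), RR gives ψ = 0.170, H_out = 4.972 kJ/mol
  T = 346.4 K: K = (2.019, 0.648, 0.147), RR gives ψ = 0.141, H_out = 3.947 kJ/mol
Linear interpolation between T = 346.4 (H_out = 3.947) and T = 348.6 (H_out = 4.972) on hF = 4.308 gives T ≈ 347.2 K, at which ψ = 0.15.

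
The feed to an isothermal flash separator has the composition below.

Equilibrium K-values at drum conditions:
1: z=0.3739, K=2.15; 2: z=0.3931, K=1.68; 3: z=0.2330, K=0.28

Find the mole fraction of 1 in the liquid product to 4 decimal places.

Iterate (Newton) starting at β = 0.5:
  β = 0.5000: g = 0.21036, g' = -0.5955 → β = 0.8533
  β = 0.8533: g = -0.04884, g' = -1.0110 → β = 0.8050
  β = 0.8050: g = -0.00300, g' = -0.8926 → β = 0.8016
Converged at β = 0.8016.
Compositions from xᵢ = zᵢ/(1+β(Kᵢ−1)), yᵢ = Kᵢxᵢ:
  1: x = 0.1946, y = 0.4183
  2: x = 0.2544, y = 0.4274
  3: x = 0.5510, y = 0.1543

x_1 = 0.1946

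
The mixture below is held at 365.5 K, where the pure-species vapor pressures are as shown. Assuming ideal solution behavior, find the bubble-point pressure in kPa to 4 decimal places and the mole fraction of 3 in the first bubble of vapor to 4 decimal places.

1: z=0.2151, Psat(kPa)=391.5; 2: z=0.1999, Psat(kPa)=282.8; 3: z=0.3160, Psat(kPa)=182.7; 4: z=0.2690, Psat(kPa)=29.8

At the bubble point ψ → 0, so ΣzᵢKᵢ = 1 with Kᵢ = Pᵢˢᵃᵗ/P ⇒ P = ΣzᵢPᵢˢᵃᵗ.
P = 0.2151·391.5 + 0.1999·282.8 + 0.3160·182.7 + 0.2690·29.8 = 206.4928 kPa
yᵢ = zᵢPᵢˢᵃᵗ/P ⇒ y_3 = 0.3160·182.7/206.4928 = 0.2796

Pbub = 206.4928 kPa, y_3 = 0.2796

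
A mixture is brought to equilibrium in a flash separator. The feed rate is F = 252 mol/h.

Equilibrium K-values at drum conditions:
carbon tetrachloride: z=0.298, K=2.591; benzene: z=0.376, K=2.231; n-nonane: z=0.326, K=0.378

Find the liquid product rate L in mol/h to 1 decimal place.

Newton–Raphson from β = 0.5:
  β = 0.500: g = 0.2563, g' = -0.718 → β = 0.857
  β = 0.857: g = -0.0084, g' = -0.848 → β = 0.847
Converged at β = 0.847.
Then V = β·F = 0.8470·252 = 213.4 mol/h and L = F − V = 38.6 mol/h.

L = 38.6 mol/h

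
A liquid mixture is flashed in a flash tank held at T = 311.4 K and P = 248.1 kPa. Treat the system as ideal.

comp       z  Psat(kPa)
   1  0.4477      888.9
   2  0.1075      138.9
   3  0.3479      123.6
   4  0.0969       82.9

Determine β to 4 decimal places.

β = 0.6405

Raoult's law: Kᵢ = Pᵢˢᵃᵗ/P = Pᵢˢᵃᵗ/248.1.
  K_1 = 888.9/248.1 = 3.582830, K_2 = 138.9/248.1 = 0.559855, K_3 = 123.6/248.1 = 0.498186, K_4 = 82.9/248.1 = 0.334139
Let β = V/F and solve Σ zᵢ(Kᵢ−1)/(1+β(Kᵢ−1)) = 0.
Check two-phase: ΣzᵢKᵢ = 1.8699 > 1 and Σzᵢ/Kᵢ = 1.3053 > 1, so g(0) = 0.8699 > 0 and g(1) = -0.3053 < 0.
Newton–Raphson from β = 0.5:
  β = 0.5000: g = 0.11419, g' = -0.8557 → β = 0.6334
  β = 0.6334: g = 0.00553, g' = -0.7866 → β = 0.6405
Converged at β = 0.6405.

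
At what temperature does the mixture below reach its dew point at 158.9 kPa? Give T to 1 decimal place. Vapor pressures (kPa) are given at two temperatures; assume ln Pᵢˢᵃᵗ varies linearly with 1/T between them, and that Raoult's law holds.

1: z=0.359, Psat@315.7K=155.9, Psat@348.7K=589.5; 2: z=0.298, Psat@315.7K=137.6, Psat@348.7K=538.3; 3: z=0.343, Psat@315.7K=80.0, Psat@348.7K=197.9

T = 324.7 K

Dew-point temperature: Σzᵢ·P/Pᵢˢᵃᵗ(T) = 1. Interpolate ln Pᵢˢᵃᵗ = aᵢ + bᵢ/T.
  T = 315.7 K: ΣzᵢP/Pᵢˢᵃᵗ = 1.3913
  T = 348.7 K: ΣzᵢP/Pᵢˢᵃᵗ = 0.4601
  T = 332.2 K: ΣzᵢP/Pᵢˢᵃᵗ = 0.7738
  T = 323.9 K: ΣzᵢP/Pᵢˢᵃᵗ = 1.0300
  T = 328.0 K: ΣzᵢP/Pᵢˢᵃᵗ = 0.8923
  T = 325.9 K: ΣzᵢP/Pᵢˢᵃᵗ = 0.9598
  T = 324.9 K: ΣzᵢP/Pᵢˢᵃᵗ = 0.9941
Interpolating between 323.9 K and 324.9 K gives T ≈ 324.7 K.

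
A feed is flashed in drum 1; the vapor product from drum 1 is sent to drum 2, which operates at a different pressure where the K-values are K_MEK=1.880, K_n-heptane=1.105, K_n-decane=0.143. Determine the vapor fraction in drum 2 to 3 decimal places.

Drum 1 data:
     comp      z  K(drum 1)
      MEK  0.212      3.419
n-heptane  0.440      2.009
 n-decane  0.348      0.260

Drum 1:
Newton–Raphson from ψ₁ = 0.5:
  ψ₁ = 0.500: g = 0.1184, g' = -0.932 → ψ₁ = 0.627
  ψ₁ = 0.627: g = -0.0048, g' = -1.027 → ψ₁ = 0.622
Converged at ψ₁ = 0.622.
Drum-1 compositions:
  MEK: x = 0.085, y = 0.289
  n-heptane: x = 0.270, y = 0.543
  n-decane: x = 0.645, y = 0.168
Drum-2 feed = drum-1 vapor: z₂ = (0.2893, 0.5430, 0.1677).
Drum 2:
Newton iteration, ψ₂⁰ = 0.48:
  ψ₂ = 0.480: g = -0.0109, g' = -0.472 → ψ₂ = 0.457
  ψ₂ = 0.457: g = -0.0002, g' = -0.452 → ψ₂ = 0.456
Converged at ψ₂ = 0.456.
  MEK: x = 0.206, y = 0.388
  n-heptane: x = 0.518, y = 0.573
  n-decane: x = 0.275, y = 0.039

V/F (drum 2) = 0.456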